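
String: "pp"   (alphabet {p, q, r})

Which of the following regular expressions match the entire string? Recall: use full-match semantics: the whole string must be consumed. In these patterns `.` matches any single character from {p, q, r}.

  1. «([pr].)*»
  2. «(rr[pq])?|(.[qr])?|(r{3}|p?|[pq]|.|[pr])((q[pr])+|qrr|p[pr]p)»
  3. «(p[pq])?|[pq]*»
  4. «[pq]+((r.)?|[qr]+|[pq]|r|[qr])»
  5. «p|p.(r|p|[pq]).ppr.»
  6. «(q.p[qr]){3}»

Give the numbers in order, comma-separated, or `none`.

1, 3, 4

1 → match
2 → no match
3 → match
4 → match
5 → no match
6 → no match — must start with "q"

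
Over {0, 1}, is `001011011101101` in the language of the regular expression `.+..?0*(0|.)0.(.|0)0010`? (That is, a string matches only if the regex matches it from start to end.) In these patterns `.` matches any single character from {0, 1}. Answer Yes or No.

No

Every match must end with `0010`, but `001011011101101` does not.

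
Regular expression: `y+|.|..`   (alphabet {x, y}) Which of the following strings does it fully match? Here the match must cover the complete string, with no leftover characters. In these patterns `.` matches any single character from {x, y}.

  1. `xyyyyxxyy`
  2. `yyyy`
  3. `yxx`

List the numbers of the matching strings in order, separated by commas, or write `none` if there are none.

2

1. `xyyyyxxyy` → no match
2. `yyyy` → match
3. `yxx` → no match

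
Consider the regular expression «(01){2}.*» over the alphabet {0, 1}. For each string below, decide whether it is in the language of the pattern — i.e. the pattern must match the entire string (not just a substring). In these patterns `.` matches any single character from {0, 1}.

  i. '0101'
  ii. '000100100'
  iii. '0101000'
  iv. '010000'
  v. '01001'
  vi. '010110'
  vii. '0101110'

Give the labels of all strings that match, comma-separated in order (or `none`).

i, iii, vi, vii

i → match
ii → no match — must start with '01'
iii → match
iv → no match
v → no match
vi → match
vii → match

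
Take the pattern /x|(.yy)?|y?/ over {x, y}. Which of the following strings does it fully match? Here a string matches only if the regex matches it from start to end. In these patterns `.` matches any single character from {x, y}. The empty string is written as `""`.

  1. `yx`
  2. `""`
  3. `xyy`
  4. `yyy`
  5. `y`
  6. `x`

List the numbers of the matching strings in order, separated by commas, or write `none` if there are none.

2, 3, 4, 5, 6

1. `yx` → no match
2. `""` → match
3. `xyy` → match
4. `yyy` → match
5. `y` → match
6. `x` → match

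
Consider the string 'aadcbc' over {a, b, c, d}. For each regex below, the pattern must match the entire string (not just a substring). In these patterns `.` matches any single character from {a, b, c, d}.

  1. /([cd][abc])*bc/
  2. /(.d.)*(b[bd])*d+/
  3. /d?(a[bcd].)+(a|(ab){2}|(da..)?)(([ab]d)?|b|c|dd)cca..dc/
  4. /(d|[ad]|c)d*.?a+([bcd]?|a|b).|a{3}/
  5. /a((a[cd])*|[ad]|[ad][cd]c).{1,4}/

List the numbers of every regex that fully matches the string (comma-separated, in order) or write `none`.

1 → no match
2 → no match — must end with 'd'
3 → no match — must end with 'dc'
4 → no match
5 → match

5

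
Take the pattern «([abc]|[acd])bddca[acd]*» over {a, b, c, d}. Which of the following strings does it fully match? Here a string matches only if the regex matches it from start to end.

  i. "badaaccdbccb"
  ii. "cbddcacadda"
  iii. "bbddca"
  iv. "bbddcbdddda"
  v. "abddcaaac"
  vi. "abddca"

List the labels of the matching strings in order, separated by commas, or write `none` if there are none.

i → no match
ii → match
iii → match
iv → no match
v → match
vi → match

ii, iii, v, vi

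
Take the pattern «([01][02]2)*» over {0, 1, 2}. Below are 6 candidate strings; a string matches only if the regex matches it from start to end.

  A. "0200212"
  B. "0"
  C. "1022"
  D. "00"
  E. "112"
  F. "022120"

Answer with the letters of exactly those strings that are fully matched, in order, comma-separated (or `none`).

none

A → no match
B → no match
C → no match
D → no match
E → no match
F → no match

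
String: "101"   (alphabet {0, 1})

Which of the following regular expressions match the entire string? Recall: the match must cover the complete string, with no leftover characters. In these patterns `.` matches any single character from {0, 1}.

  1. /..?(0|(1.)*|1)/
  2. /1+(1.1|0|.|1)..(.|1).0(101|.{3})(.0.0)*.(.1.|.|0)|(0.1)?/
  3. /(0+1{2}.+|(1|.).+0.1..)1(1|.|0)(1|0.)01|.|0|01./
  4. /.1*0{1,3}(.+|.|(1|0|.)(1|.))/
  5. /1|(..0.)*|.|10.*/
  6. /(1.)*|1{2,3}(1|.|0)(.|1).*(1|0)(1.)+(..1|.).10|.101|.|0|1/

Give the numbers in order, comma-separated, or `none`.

1 → match
2 → no match
3 → no match
4 → match
5 → match
6 → no match

1, 4, 5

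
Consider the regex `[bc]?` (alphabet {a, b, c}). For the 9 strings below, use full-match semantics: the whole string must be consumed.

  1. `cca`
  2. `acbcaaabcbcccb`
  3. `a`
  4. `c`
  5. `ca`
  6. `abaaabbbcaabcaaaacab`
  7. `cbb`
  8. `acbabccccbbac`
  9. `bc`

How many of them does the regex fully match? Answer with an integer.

1

1 → no match
2 → no match
3 → no match
4 → match
5 → no match
6 → no match
7 → no match
8 → no match
9 → no match
Total matched: 1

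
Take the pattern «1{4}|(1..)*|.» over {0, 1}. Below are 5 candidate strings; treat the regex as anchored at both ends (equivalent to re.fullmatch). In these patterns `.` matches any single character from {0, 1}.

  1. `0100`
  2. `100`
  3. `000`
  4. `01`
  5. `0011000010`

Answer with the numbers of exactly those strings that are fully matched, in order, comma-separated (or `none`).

1 → no match
2 → match
3 → no match
4 → no match
5 → no match

2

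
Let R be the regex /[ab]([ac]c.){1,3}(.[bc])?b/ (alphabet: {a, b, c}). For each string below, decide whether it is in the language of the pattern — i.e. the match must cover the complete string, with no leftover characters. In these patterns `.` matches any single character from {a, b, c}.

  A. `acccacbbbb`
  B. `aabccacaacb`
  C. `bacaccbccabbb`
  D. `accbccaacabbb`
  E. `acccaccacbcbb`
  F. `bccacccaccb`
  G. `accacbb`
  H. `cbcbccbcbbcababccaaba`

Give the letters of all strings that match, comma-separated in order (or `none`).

A. `acccacbbbb` → match
B. `aabccacaacb` → no match
C → match
D → match
E → match
F. `bccacccaccb` → match
G. `accacbb` → match
H → no match — must end with `b`

A, C, D, E, F, G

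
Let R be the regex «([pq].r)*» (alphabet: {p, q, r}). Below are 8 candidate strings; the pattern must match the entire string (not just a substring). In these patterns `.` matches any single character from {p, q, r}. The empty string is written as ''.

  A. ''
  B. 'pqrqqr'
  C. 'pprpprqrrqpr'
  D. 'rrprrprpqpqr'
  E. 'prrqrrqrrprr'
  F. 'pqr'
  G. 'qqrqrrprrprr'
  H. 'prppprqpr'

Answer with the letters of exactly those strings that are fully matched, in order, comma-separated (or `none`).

A, B, C, E, F, G

A → match
B → match
C → match
D → no match
E → match
F → match
G → match
H → no match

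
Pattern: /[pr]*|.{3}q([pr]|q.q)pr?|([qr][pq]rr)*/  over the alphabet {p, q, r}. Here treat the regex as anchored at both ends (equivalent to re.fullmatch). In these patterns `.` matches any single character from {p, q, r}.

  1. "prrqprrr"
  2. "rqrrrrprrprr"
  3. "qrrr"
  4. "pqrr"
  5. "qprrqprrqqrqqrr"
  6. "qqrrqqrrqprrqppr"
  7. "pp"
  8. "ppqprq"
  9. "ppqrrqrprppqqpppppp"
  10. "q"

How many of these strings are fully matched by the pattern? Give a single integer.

1 → no match
2 → no match
3 → no match
4 → no match
5 → no match
6 → no match
7 → match
8 → no match
9 → no match
10 → no match
Total matched: 1

1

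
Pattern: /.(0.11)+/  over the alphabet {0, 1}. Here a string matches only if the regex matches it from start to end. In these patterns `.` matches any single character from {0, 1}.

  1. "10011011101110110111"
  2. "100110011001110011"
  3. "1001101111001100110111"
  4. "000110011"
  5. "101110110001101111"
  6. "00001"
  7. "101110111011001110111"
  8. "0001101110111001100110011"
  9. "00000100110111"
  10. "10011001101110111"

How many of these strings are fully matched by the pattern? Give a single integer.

3

1 → no match
2 → no match
3 → no match
4 → match
5 → no match
6 → no match — must end with "11"
7 → no match
8 → match
9 → no match
10 → match
Total matched: 3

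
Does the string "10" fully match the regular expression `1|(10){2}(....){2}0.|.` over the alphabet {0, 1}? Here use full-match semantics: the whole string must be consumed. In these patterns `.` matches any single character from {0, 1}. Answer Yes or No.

No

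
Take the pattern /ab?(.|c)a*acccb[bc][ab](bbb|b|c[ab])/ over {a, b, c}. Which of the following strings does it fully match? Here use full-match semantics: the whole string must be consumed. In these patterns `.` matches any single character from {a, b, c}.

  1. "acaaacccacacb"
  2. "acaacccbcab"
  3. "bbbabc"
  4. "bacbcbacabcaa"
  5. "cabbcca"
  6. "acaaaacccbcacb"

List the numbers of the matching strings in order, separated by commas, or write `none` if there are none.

2, 6

1 → no match
2. "acaacccbcab" → match
3. "bbbabc" → no match — must start with "a"
4 → no match — must start with "a"
5. "cabbcca" → no match — must start with "a"
6 → match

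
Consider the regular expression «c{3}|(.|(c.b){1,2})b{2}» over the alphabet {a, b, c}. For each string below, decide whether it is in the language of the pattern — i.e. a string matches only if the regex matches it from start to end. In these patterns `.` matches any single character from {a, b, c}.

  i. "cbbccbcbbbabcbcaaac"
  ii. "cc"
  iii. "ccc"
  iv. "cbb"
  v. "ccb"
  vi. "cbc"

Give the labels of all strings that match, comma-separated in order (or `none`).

i → no match
ii. "cc" → no match
iii. "ccc" → match
iv. "cbb" → match
v. "ccb" → no match
vi. "cbc" → no match

iii, iv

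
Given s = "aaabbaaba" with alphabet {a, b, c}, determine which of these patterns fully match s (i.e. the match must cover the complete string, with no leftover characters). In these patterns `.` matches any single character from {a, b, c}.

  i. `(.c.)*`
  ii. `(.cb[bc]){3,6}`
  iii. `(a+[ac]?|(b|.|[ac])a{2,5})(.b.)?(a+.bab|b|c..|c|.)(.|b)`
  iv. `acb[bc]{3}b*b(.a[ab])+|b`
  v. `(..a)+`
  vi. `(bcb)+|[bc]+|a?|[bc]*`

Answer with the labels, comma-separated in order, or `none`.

v

i → no match
ii → no match
iii → no match
iv → no match
v → match
vi → no match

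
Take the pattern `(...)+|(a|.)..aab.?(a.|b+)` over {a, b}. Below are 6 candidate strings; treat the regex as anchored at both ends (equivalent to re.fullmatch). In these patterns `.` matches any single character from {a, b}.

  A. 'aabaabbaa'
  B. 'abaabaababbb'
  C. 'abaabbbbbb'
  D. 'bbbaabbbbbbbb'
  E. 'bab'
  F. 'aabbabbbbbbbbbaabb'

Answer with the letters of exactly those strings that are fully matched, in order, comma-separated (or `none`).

A. 'aabaabbaa' → match
B. 'abaabaababbb' → match
C. 'abaabbbbbb' → no match
D → match
E. 'bab' → match
F → match

A, B, D, E, F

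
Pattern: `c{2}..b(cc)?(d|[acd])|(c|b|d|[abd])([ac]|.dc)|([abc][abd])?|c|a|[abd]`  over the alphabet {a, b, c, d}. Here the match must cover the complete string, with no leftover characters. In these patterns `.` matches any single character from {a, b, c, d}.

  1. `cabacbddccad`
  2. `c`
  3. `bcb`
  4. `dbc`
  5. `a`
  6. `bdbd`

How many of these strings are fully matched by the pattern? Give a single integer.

2

1. `cabacbddccad` → no match
2. `c` → match
3. `bcb` → no match
4. `dbc` → no match
5. `a` → match
6. `bdbd` → no match
Total matched: 2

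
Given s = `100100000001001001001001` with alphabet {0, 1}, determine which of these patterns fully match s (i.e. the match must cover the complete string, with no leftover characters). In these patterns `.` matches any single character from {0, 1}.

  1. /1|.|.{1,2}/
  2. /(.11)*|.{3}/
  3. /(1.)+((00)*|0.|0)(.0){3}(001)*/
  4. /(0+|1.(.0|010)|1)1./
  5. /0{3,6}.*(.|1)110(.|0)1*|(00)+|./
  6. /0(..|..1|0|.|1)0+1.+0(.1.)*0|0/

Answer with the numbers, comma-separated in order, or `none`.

3

1 → no match
2 → no match
3 → match
4 → no match
5 → no match
6 → no match — must start with `0`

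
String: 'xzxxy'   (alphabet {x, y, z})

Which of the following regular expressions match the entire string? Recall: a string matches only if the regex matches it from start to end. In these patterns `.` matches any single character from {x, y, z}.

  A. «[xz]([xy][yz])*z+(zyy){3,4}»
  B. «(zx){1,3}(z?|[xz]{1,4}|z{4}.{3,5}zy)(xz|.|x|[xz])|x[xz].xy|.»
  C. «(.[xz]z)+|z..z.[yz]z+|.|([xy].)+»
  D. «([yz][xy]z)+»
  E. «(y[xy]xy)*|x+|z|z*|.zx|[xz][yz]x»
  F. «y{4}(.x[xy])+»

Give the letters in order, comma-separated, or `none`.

B

A → no match — must end with 'zyy'
B → match
C → no match
D → no match — must end with 'z'
E → no match
F → no match — must start with 'y'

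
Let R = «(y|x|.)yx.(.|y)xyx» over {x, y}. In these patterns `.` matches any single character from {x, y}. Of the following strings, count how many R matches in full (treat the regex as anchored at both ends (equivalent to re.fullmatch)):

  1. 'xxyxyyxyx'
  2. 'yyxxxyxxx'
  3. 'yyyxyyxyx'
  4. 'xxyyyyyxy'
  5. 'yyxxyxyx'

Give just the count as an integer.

1 → no match
2 → no match — must end with 'xyx'
3 → no match
4 → no match — must end with 'xyx'
5 → match
Total matched: 1

1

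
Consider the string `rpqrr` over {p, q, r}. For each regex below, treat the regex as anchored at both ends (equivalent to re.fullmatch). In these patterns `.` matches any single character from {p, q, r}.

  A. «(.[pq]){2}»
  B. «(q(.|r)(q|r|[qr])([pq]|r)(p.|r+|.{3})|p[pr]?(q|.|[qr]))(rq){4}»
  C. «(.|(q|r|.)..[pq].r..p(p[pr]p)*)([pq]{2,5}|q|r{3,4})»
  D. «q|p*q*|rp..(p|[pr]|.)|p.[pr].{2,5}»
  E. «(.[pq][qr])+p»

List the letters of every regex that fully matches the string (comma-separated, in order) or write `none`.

A → no match
B → no match — must end with `rq`
C → no match
D → match
E → no match — must end with `p`

D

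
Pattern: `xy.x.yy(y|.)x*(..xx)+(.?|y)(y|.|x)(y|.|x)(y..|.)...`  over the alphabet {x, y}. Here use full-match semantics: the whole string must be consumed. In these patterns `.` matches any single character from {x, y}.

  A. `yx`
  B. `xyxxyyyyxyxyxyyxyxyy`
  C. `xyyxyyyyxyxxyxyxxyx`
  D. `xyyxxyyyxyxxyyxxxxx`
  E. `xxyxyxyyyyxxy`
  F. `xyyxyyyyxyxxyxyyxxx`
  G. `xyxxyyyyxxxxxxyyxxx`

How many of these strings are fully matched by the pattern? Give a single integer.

4

A → no match — must start with `xy`
B → no match
C → match
D → match
E → no match — must start with `xy`
F → match
G → match
Total matched: 4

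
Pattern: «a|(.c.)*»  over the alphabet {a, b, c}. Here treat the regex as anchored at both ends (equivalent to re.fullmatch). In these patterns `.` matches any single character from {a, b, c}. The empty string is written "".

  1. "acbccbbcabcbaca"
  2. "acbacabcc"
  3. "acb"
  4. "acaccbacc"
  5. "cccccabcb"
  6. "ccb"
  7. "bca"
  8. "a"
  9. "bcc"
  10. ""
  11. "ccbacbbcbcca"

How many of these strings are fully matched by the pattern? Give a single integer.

11

1 → match
2 → match
3 → match
4 → match
5 → match
6 → match
7 → match
8 → match
9 → match
10 → match
11 → match
Total matched: 11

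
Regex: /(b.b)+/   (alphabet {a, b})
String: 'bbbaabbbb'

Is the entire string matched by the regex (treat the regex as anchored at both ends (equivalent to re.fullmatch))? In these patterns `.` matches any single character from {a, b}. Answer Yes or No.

No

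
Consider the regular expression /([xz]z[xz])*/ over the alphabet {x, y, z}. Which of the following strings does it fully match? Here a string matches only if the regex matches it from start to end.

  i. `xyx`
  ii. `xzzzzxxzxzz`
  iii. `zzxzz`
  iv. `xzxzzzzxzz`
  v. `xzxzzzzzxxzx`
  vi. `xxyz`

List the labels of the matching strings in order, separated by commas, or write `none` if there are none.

v

i. `xyx` → no match
ii. `xzzzzxxzxzz` → no match
iii. `zzxzz` → no match
iv. `xzxzzzzxzz` → no match
v. `xzxzzzzzxxzx` → match
vi. `xxyz` → no match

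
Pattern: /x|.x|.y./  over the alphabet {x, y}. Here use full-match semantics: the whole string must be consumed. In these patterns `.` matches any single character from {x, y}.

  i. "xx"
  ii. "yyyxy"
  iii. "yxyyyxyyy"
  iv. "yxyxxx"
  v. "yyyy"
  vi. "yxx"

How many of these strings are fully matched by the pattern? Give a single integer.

i → match
ii → no match
iii → no match
iv → no match
v → no match
vi → no match
Total matched: 1

1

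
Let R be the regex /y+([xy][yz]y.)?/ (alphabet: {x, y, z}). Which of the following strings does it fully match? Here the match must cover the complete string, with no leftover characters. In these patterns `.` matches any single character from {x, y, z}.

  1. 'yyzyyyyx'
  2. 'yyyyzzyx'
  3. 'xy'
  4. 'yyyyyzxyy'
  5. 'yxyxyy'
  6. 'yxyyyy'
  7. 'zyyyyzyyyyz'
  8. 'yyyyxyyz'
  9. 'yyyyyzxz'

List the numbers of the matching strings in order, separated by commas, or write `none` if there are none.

1 → no match
2 → no match
3 → no match — must start with 'y'
4 → no match
5 → no match
6 → no match
7 → no match — must start with 'y'
8 → match
9 → no match

8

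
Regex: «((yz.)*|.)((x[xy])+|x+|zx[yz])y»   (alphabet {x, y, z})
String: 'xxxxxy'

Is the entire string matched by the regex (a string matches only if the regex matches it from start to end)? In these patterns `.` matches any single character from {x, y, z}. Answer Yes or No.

Yes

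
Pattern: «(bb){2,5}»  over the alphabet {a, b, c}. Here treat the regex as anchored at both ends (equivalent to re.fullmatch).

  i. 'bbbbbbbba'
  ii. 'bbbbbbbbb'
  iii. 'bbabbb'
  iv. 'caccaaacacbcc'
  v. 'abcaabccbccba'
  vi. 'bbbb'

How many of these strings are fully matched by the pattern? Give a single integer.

1

i → no match — must end with 'bb'
ii → no match
iii → no match
iv → no match — must start with 'bb'
v → no match — must start with 'bb'
vi → match
Total matched: 1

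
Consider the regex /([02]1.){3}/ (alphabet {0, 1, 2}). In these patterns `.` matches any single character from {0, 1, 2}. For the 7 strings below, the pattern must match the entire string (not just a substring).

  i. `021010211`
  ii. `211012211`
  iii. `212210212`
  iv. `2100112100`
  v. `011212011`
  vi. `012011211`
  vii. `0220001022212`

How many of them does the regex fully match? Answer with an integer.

4

i → no match
ii → match
iii → match
iv → no match
v → match
vi → match
vii → no match
Total matched: 4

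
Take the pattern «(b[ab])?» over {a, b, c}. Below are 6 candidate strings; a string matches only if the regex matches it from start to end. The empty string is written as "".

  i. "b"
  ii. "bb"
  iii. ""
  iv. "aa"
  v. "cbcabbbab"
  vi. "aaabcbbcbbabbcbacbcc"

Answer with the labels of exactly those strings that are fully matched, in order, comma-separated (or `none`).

ii, iii

i. "b" → no match
ii. "bb" → match
iii. "" → match
iv. "aa" → no match
v. "cbcabbbab" → no match
vi → no match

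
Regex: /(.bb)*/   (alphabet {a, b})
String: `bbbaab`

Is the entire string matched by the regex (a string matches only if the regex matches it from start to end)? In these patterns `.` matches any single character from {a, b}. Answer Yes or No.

No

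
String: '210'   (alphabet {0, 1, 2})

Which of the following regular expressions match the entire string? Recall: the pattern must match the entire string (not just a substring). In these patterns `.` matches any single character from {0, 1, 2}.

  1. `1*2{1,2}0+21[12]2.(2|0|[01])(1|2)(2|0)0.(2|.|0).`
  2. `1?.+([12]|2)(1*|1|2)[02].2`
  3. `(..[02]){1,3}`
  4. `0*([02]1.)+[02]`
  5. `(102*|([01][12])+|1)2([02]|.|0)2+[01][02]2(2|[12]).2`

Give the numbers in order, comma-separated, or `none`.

1 → no match
2 → no match — must end with '2'
3 → match
4 → no match
5 → no match — must end with '2'

3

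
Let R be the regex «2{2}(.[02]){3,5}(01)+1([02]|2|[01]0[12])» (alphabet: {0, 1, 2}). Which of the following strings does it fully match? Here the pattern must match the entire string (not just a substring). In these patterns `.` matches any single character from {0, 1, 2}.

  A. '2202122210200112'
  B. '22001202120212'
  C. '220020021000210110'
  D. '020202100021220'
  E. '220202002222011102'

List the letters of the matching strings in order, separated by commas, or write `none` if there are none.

A, E

A → match
B → no match
C → no match
D → no match — must start with '2'
E → match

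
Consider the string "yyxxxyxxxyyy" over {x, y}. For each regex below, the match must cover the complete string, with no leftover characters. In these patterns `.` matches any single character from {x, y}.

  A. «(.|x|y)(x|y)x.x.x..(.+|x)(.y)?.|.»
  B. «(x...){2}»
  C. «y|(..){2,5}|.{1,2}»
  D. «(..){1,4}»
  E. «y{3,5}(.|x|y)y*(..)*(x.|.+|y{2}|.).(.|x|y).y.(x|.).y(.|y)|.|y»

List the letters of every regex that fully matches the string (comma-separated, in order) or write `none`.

A

A → match
B → no match — must start with "x"
C → no match
D → no match
E → no match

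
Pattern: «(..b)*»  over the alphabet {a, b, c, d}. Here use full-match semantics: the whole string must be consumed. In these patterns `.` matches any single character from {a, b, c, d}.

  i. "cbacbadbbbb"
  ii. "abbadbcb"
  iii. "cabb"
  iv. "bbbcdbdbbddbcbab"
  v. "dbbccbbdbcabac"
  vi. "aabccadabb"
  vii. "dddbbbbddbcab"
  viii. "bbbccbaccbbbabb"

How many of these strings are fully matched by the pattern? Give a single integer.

0

i. "cbacbadbbbb" → no match
ii. "abbadbcb" → no match
iii. "cabb" → no match
iv → no match
v → no match
vi. "aabccadabb" → no match
vii → no match
viii → no match
Total matched: 0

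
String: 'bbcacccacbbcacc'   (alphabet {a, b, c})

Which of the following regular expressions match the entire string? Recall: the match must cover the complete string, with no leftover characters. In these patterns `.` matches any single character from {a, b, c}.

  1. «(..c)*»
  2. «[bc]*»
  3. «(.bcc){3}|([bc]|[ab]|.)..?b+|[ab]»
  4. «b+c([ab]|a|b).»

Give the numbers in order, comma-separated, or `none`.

1

1 → match
2 → no match
3 → no match
4 → no match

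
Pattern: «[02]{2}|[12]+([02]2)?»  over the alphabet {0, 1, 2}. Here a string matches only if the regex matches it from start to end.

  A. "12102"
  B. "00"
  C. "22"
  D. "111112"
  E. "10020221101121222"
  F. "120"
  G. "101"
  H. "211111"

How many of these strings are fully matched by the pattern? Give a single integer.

5

A → match
B → match
C → match
D → match
E → no match
F → no match
G → no match
H → match
Total matched: 5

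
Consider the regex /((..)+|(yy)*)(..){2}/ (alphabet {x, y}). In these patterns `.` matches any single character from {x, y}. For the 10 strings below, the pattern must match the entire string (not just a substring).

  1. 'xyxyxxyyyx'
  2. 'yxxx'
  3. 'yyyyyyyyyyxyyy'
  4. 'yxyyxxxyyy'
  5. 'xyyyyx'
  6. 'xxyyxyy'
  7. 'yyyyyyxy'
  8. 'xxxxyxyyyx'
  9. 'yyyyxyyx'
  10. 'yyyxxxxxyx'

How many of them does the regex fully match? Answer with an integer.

9

1. 'xyxyxxyyyx' → match
2. 'yxxx' → match
3 → match
4. 'yxyyxxxyyy' → match
5. 'xyyyyx' → match
6. 'xxyyxyy' → no match
7. 'yyyyyyxy' → match
8. 'xxxxyxyyyx' → match
9. 'yyyyxyyx' → match
10. 'yyyxxxxxyx' → match
Total matched: 9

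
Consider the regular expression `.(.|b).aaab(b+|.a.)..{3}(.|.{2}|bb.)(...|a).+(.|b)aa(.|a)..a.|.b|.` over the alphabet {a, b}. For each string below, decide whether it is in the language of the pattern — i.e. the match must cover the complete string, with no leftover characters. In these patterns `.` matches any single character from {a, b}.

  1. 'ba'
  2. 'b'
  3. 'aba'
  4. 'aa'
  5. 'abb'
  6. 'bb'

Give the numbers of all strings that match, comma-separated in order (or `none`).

2, 6

1 → no match
2 → match
3 → no match
4 → no match
5 → no match
6 → match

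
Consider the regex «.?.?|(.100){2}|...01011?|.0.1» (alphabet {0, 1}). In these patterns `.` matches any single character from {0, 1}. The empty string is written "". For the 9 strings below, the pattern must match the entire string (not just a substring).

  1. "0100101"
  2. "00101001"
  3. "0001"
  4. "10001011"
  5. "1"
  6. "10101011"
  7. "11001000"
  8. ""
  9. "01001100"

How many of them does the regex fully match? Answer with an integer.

1 → match
2 → no match
3 → match
4 → match
5 → match
6 → match
7 → no match
8 → match
9 → match
Total matched: 7

7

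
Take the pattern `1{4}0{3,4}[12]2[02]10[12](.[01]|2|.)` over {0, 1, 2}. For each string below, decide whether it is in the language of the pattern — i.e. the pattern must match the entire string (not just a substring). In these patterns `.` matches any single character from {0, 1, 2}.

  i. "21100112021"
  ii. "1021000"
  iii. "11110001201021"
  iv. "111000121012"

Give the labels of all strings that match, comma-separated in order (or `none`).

i → no match — must start with "1"
ii → no match
iii → match
iv → no match

iii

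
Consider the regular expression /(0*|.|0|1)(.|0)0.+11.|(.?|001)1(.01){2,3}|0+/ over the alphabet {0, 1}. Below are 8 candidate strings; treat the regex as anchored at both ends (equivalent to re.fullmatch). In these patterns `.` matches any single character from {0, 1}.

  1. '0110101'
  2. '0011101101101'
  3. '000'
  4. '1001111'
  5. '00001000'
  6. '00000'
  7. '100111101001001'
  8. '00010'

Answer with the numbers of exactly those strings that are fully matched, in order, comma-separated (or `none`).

2, 3, 4, 6

1 → no match
2 → match
3 → match
4 → match
5 → no match
6 → match
7 → no match
8 → no match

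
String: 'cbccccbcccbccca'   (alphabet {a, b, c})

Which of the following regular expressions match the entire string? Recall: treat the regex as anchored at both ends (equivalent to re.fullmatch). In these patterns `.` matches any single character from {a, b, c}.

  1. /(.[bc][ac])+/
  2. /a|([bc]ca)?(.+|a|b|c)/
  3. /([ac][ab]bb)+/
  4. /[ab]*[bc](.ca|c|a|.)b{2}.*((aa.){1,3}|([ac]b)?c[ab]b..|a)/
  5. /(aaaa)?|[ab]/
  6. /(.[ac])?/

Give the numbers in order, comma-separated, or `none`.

1, 2

1 → match
2 → match
3 → no match — must end with 'bb'
4 → no match
5 → no match
6 → no match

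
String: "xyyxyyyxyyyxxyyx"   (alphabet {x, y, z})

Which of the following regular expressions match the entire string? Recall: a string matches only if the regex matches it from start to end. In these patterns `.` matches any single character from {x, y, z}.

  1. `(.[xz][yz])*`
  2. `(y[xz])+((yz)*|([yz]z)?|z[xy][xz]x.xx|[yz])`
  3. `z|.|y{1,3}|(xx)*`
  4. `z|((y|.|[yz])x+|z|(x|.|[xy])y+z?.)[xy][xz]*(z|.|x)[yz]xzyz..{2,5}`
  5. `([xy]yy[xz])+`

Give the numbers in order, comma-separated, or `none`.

5

1 → no match
2 → no match — must start with "y"
3 → no match
4 → no match
5 → match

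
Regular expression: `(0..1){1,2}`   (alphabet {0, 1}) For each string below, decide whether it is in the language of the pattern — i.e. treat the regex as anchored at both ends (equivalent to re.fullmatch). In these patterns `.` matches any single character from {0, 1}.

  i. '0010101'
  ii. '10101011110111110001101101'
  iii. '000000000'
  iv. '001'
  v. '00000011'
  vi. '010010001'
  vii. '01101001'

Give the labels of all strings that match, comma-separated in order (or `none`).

none

i → no match
ii → no match — must start with '0'
iii → no match — must end with '1'
iv → no match
v → no match
vi → no match
vii → no match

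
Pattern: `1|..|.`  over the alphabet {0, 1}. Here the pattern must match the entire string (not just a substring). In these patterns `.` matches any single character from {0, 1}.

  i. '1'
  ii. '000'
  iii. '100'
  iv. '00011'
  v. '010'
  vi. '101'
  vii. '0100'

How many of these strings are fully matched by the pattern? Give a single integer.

i → match
ii → no match
iii → no match
iv → no match
v → no match
vi → no match
vii → no match
Total matched: 1

1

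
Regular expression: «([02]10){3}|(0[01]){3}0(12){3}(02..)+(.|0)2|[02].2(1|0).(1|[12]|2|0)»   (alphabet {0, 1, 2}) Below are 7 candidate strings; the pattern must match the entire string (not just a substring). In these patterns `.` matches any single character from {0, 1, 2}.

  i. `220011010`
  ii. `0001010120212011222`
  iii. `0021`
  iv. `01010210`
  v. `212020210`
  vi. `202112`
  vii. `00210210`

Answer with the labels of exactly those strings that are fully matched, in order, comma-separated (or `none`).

i. `220011010` → no match
ii → no match
iii. `0021` → no match
iv. `01010210` → no match
v. `212020210` → no match
vi. `202112` → match
vii. `00210210` → no match

vi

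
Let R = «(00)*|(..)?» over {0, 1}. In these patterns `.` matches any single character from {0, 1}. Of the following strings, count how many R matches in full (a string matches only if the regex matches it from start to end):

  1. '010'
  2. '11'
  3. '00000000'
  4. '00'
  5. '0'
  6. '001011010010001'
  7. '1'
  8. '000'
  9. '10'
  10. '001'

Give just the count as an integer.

4

1 → no match
2 → match
3 → match
4 → match
5 → no match
6 → no match
7 → no match
8 → no match
9 → match
10 → no match
Total matched: 4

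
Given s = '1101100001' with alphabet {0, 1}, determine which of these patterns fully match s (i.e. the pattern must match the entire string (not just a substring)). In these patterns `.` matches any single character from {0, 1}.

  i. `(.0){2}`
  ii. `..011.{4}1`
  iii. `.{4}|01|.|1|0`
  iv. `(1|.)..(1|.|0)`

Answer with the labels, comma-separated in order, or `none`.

ii

i → no match — must end with '0'
ii → match
iii → no match
iv → no match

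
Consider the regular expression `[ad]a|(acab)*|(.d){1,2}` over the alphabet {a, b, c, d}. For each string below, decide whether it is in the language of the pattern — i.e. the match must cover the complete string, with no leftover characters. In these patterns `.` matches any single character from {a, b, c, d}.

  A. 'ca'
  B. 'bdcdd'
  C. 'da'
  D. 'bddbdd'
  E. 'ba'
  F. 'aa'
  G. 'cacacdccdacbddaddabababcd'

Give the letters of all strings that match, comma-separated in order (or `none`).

A → no match
B → no match
C → match
D → no match
E → no match
F → match
G → no match

C, F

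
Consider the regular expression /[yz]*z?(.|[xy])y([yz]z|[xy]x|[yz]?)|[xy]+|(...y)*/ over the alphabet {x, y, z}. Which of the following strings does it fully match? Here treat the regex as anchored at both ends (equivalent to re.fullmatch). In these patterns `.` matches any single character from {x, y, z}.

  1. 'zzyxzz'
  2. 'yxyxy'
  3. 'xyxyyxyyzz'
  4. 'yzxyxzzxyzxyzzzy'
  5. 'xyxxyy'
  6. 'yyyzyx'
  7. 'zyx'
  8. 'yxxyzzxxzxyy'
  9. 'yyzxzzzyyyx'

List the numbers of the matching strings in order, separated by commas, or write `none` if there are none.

2, 5

1 → no match
2 → match
3 → no match
4 → no match
5 → match
6 → no match
7 → no match
8 → no match
9 → no match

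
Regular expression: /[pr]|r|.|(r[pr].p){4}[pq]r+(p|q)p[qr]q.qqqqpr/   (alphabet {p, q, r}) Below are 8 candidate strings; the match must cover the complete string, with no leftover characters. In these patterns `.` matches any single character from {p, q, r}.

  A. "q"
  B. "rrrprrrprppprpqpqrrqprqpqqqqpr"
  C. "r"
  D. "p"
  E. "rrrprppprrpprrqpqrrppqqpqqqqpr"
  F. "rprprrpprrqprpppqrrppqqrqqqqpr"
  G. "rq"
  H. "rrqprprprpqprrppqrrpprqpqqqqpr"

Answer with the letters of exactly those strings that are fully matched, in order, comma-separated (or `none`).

A → match
B → match
C → match
D → match
E → match
F → match
G → no match
H → match

A, B, C, D, E, F, H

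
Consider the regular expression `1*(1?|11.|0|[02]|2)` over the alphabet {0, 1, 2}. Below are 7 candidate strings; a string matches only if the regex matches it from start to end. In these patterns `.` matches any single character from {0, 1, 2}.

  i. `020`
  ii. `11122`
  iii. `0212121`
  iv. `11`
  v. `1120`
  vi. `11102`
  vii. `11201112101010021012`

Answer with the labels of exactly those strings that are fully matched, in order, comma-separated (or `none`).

i → no match
ii → no match
iii → no match
iv → match
v → no match
vi → no match
vii → no match

iv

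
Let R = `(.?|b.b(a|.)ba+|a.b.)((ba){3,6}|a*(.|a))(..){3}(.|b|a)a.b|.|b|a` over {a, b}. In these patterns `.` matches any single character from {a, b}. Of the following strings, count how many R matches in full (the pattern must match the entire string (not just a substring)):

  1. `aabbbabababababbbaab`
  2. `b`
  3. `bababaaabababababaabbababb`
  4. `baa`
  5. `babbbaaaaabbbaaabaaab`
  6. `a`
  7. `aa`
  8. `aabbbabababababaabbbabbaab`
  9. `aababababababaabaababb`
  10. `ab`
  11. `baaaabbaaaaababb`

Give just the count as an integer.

8

1 → match
2 → match
3 → match
4 → no match
5 → match
6 → match
7 → no match
8 → match
9 → match
10 → no match
11 → match
Total matched: 8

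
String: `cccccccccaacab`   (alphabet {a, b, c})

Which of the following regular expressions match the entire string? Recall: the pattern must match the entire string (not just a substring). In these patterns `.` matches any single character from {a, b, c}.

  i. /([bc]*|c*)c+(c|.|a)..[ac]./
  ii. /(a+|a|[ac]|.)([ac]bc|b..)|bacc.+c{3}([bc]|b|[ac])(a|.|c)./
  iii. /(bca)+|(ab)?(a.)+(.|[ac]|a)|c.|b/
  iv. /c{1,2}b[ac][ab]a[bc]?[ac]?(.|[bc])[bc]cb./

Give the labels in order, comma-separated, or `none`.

i → match
ii → no match
iii → no match
iv → no match

i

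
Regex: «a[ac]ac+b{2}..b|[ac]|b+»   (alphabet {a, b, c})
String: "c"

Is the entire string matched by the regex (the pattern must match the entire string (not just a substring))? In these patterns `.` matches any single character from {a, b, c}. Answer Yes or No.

Yes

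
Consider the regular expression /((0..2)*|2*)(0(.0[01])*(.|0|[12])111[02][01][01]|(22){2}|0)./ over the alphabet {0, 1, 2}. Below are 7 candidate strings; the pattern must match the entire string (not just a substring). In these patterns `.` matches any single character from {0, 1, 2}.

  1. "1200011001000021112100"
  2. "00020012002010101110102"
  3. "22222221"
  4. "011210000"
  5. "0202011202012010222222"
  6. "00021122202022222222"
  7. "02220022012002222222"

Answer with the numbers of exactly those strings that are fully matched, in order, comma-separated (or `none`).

1 → no match
2 → no match
3. "22222221" → match
4. "011210000" → no match
5 → no match
6 → no match
7 → no match

3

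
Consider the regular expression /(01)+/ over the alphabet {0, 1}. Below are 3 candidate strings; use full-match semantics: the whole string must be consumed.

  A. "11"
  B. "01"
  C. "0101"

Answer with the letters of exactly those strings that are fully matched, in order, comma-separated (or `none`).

B, C

A → no match — must start with "01"
B → match
C → match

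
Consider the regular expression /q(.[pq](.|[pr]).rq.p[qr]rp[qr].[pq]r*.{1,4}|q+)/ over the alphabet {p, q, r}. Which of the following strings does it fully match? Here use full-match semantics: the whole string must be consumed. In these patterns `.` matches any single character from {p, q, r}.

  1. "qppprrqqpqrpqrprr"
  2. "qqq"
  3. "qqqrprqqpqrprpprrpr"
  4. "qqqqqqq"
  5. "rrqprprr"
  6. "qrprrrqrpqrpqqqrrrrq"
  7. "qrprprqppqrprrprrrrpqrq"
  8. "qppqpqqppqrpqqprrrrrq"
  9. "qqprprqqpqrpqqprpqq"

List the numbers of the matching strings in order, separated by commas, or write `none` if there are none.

1, 2, 3, 4, 6, 7, 9

1 → match
2 → match
3 → match
4 → match
5 → no match — must start with "q"
6 → match
7 → match
8 → no match
9 → match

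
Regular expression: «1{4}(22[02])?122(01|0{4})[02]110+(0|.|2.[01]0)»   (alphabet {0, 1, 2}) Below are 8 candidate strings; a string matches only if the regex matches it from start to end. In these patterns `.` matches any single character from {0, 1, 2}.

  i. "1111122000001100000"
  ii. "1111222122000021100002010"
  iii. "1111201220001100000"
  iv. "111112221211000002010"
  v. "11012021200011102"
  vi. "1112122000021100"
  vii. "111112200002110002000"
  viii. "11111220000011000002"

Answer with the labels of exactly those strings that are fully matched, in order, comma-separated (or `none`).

i → match
ii → match
iii → no match
iv → no match
v → no match
vi → no match
vii → match
viii → match

i, ii, vii, viii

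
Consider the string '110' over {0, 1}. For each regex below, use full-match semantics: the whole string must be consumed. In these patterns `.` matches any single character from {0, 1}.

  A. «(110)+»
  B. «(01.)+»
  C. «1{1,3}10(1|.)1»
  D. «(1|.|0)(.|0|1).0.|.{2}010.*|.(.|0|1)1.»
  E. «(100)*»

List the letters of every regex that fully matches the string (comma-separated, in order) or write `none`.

A → match
B → no match — must start with '01'
C → no match — must end with '1'
D → no match
E → no match

A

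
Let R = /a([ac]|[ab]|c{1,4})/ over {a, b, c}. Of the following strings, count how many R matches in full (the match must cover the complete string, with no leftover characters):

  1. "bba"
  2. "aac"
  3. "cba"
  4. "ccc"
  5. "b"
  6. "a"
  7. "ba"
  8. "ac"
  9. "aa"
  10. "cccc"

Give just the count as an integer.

1 → no match — must start with "a"
2 → no match
3 → no match — must start with "a"
4 → no match — must start with "a"
5 → no match — must start with "a"
6 → no match
7 → no match — must start with "a"
8 → match
9 → match
10 → no match — must start with "a"
Total matched: 2

2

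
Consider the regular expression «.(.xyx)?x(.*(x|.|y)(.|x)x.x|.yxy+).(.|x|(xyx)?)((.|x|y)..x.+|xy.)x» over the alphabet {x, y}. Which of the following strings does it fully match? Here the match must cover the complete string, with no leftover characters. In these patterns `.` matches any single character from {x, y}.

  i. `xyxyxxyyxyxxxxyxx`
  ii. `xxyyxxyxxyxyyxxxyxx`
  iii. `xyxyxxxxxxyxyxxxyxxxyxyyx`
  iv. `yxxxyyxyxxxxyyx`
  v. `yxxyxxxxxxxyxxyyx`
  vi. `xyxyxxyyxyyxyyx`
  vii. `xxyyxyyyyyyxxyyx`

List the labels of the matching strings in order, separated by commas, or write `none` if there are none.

i → match
ii → match
iii → match
iv → match
v → match
vi → match
vii → match

i, ii, iii, iv, v, vi, vii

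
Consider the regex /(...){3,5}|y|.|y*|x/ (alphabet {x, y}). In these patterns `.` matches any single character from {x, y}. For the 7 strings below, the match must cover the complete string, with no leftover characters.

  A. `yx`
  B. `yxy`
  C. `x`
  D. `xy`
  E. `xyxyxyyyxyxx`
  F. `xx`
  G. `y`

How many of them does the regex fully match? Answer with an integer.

A → no match
B → no match
C → match
D → no match
E → match
F → no match
G → match
Total matched: 3

3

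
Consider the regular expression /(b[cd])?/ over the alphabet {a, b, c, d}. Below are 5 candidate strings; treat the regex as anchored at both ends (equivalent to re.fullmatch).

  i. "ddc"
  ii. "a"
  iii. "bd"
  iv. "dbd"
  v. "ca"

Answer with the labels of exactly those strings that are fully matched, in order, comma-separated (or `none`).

iii

i → no match
ii → no match
iii → match
iv → no match
v → no match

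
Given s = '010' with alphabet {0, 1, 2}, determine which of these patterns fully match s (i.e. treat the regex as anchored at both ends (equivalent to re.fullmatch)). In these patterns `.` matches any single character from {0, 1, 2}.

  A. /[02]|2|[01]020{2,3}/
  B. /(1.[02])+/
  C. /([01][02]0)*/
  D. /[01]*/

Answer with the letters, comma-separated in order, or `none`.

D

A → no match
B → no match — must start with '1'
C → no match
D → match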